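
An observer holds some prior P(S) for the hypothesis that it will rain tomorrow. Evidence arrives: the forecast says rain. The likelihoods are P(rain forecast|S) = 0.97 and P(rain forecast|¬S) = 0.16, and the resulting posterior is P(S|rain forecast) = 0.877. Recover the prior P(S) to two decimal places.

In odds form, posterior odds = prior odds × likelihood ratio, so prior odds = posterior odds ÷ LR.
Posterior odds = 0.877/(1−0.877) = 7.1301. LR = 0.97/0.16 = 6.0625.
Prior odds = 7.1301/6.0625 = 1.1761, so P(S) = 1.1761/(1+1.1761) ≈ 0.54.

P(S) = 0.54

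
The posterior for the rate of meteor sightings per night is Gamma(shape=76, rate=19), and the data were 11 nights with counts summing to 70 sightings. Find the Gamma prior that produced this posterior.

Gamma–Poisson conjugacy: posterior shape = α + Σxᵢ, posterior rate = β + n.
So α = 76 − 70 = 6 and β = 19 − 11 = 8.

Gamma(shape=6, rate=8)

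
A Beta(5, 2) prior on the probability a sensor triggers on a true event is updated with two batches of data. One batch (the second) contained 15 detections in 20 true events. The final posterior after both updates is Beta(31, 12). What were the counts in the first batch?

Because Beta–binomial updating is additive in the counts, the combined data contributed (α_post−α_prior, β_post−β_prior) successes and failures.
Total across both batches: 31−5=26 detections, 12−2=10 misses.
Subtract the second batch: 26−15=11 detections and 10−5=5 misses.

11 detections and 5 misses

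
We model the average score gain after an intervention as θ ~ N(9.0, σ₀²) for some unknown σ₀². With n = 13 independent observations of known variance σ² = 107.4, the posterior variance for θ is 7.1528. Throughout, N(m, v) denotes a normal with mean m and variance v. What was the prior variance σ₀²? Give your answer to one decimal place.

σ₀² = 53.3

Posterior precision equals prior precision plus data precision: 1/σ_n² = 1/σ₀² + n/σ².
So 1/σ₀² = 1/7.1528 − 13/107.4 = 0.139805 − 0.121043 = 0.018762.
Hence σ₀² = 1/0.018762 ≈ 53.3.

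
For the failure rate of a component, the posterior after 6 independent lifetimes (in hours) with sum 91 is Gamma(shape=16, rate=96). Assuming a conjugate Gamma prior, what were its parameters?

For an exponential likelihood with a Gamma(α, β) prior on the rate, n observations with total T give posterior Gamma(α+n, β+T).
So α = 16 − 6 = 10 and β = 96 − 91 = 5.

Gamma(shape=10, rate=5)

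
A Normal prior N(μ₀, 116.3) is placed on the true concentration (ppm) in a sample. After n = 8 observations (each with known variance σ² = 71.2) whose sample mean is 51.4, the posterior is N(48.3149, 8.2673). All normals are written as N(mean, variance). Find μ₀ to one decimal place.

With known observation variance, the Normal–Normal posterior has precision τ_n = τ₀ + n/σ² and mean μ_n = (τ₀μ₀ + (n/σ²)x̄)/τ_n.
Here τ₀ = 1/116.3 = 0.008598 and τ_data = 8/71.2 = 0.112360, so τ_n = 0.120958.
Rearranging for μ₀: μ₀ = (μ_n·τ_n − τ_data·x̄)/τ₀ = (48.3149·0.120958 − 0.112360·51.4) / 0.008598 = 0.068770/0.008598 ≈ 8.0.

μ₀ = 8.0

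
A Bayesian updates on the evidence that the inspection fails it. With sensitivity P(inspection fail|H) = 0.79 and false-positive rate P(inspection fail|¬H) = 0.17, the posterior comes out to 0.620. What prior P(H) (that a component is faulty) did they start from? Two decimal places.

In odds form, posterior odds = prior odds × likelihood ratio, so prior odds = posterior odds ÷ LR.
Posterior odds = 0.620/(1−0.620) = 1.6316. LR = 0.79/0.17 = 4.6471.
Prior odds = 1.6316/4.6471 = 0.3511, so P(H) = 0.3511/(1+0.3511) ≈ 0.26.

P(H) = 0.26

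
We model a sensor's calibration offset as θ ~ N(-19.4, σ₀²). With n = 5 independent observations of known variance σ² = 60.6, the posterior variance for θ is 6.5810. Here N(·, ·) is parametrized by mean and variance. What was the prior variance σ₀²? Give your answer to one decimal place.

σ₀² = 14.4

For the Normal–Normal model with known σ², precisions add: τ_n = τ₀ + n/σ².
So 1/σ₀² = 1/6.5810 − 5/60.6 = 0.151953 − 0.082508 = 0.069445.
Hence σ₀² = 1/0.069445 ≈ 14.4.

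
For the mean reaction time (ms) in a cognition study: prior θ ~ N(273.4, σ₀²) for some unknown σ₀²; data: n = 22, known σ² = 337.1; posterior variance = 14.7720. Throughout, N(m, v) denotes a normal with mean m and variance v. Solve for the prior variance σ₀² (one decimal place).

Posterior precision equals prior precision plus data precision: 1/σ_n² = 1/σ₀² + n/σ².
So 1/σ₀² = 1/14.7720 − 22/337.1 = 0.067696 − 0.065263 = 0.002433.
Hence σ₀² = 1/0.002433 ≈ 411.0.

σ₀² = 411.0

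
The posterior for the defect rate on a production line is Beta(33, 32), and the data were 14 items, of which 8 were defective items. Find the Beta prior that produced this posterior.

A Beta(a, b) prior with s successes and f failures in binomial data gives a Beta(a+s, b+f) posterior.
Subtract the data counts: 33−8=25, 32−6=26.

Beta(25, 26)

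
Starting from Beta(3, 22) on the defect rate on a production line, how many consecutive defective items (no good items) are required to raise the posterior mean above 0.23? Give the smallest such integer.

k = 4

After k defective items and 0 good items the posterior is Beta(3+k, 22), with mean (3+k)/(3+22+k).
Set (3+k)/(25+k) > 0.23 and solve: k > (0.23·25 − 3)/(1 − 0.23) = 3.571.
The smallest integer exceeding 3.571 is 4.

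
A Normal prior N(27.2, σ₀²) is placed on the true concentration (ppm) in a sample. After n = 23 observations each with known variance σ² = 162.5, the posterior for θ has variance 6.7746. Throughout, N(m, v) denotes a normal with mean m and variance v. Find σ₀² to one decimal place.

For the Normal–Normal model with known σ², precisions add: τ_n = τ₀ + n/σ².
So 1/σ₀² = 1/6.7746 − 23/162.5 = 0.147610 − 0.141538 = 0.006072.
Hence σ₀² = 1/0.006072 ≈ 164.7.

σ₀² = 164.7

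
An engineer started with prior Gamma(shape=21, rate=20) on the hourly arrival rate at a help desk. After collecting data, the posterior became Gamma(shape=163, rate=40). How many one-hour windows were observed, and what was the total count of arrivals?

n = 20 one-hour windows with total 142 arrivals

A Gamma(α, β) prior (rate parametrization) on a Poisson rate with n observations summing to S gives posterior Gamma(α+S, β+n).
Matching: Σxᵢ = 163 − 21 = 142 and n = 40 − 20 = 20.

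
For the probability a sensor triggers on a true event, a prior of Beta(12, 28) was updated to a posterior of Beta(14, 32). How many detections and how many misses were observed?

A Beta(α, β) prior with s successes and f failures in binomial data gives a Beta(α+s, β+f) posterior.
So s = 14 − 12 = 2 and f = 32 − 28 = 4.

2 detections and 4 misses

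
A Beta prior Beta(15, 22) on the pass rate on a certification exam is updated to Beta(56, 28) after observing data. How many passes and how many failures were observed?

Under Beta–binomial conjugacy the posterior parameters are (a+s, b+f).
Match parameters: s=56−15=41, f=28−22=6.

41 passes and 6 failures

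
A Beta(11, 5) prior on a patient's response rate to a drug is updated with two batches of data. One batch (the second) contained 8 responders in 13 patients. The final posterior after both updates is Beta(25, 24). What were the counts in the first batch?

Sequential conjugate updates are equivalent to a single update on the pooled data, so total successes = posterior α − prior α and total failures = posterior β − prior β.
Total across both batches: 25−11=14 responders, 24−5=19 non-responders.
Subtract the second batch: 14−8=6 responders and 19−5=14 non-responders.

6 responders and 14 non-responders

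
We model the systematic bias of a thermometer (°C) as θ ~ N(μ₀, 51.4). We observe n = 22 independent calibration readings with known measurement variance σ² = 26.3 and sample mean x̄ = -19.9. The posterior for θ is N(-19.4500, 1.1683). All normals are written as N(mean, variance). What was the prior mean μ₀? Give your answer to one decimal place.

μ₀ = -0.1

The posterior mean is a precision-weighted average: μ_n = (τ₀μ₀ + τ_data·x̄)/(τ₀+τ_data), with τ₀=1/σ₀² and τ_data=n/σ².
Here τ₀ = 1/51.4 = 0.019455 and τ_data = 22/26.3 = 0.836502, so τ_n = 0.855957.
Rearranging for μ₀: μ₀ = (μ_n·τ_n − τ_data·x̄)/τ₀ = (-19.4500·0.855957 − 0.836502·-19.9) / 0.019455 = -0.001974/0.019455 ≈ -0.1.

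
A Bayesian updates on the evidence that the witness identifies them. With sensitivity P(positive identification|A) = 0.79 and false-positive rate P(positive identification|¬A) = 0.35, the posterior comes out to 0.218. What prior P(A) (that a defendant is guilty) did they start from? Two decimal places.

P(A) = 0.11

Bayes' rule in odds form gives O(A|E) = O(A)·[P(E|A)/P(E|¬A)], hence O(A) = O(A|E)/LR.
Posterior odds = 0.218/(1−0.218) = 0.2788. LR = 0.79/0.35 = 2.2571.
Prior odds = 0.2788/2.2571 = 0.1235, so P(A) = 0.1235/(1+0.1235) ≈ 0.11.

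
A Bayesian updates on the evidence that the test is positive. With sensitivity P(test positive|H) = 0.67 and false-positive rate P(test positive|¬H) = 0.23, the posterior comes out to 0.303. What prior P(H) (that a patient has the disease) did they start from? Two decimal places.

Bayes' rule in odds form gives O(H|E) = O(H)·[P(E|H)/P(E|¬H)], hence O(H) = O(H|E)/LR.
Posterior odds = 0.303/(1−0.303) = 0.4347. LR = 0.67/0.23 = 2.9130.
Prior odds = 0.4347/2.9130 = 0.1492, so P(H) = 0.1492/(1+0.1492) ≈ 0.13.

P(H) = 0.13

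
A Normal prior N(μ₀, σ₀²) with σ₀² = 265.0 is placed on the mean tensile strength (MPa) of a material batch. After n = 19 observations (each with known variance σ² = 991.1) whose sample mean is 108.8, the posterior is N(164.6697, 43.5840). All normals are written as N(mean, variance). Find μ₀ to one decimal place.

The posterior mean is a precision-weighted average: μ_n = (τ₀μ₀ + τ_data·x̄)/(τ₀+τ_data), with τ₀=1/σ₀² and τ_data=n/σ².
Here τ₀ = 1/265.0 = 0.003774 and τ_data = 19/991.1 = 0.019171, so τ_n = 0.022945.
Rearranging for μ₀: μ₀ = (μ_n·τ_n − τ_data·x̄)/τ₀ = (164.6697·0.022945 − 0.019171·108.8) / 0.003774 = 1.692541/0.003774 ≈ 448.5.

μ₀ = 448.5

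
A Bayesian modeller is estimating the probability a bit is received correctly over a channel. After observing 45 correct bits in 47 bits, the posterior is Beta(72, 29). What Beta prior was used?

Beta is conjugate to the binomial likelihood: posterior = Beta(a+s, b+f).
Subtract the data counts: 72−45=27, 29−2=27.

Beta(27, 27)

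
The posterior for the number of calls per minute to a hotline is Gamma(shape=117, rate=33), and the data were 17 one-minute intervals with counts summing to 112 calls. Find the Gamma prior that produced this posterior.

Gamma(shape=5, rate=16)

Gamma–Poisson conjugacy: posterior shape = α + Σxᵢ, posterior rate = β + n.
So α = 117 − 112 = 5 and β = 33 − 17 = 16.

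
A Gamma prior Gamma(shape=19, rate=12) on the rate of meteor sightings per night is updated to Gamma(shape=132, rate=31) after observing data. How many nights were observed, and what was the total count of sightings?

n = 19 nights with total 113 sightings

Gamma–Poisson conjugacy: posterior shape = α + Σxᵢ, posterior rate = β + n.
Matching: Σxᵢ = 132 − 19 = 113 and n = 31 − 12 = 19.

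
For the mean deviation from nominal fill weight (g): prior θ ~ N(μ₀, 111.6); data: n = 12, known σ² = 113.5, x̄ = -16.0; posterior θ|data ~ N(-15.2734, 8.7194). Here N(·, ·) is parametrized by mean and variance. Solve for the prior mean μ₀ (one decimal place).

μ₀ = -6.7

The posterior mean is a precision-weighted average: μ_n = (τ₀μ₀ + τ_data·x̄)/(τ₀+τ_data), with τ₀=1/σ₀² and τ_data=n/σ².
Here τ₀ = 1/111.6 = 0.008961 and τ_data = 12/113.5 = 0.105727, so τ_n = 0.114688.
Rearranging for μ₀: μ₀ = (μ_n·τ_n − τ_data·x̄)/τ₀ = (-15.2734·0.114688 − 0.105727·-16.0) / 0.008961 = -0.060044/0.008961 ≈ -6.7.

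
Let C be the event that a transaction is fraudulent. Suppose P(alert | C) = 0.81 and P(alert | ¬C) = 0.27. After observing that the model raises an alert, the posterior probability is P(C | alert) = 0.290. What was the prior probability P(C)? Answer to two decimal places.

P(C) = 0.12

In odds form, posterior odds = prior odds × likelihood ratio, so prior odds = posterior odds ÷ LR.
Posterior odds = 0.290/(1−0.290) = 0.4085. LR = 0.81/0.27 = 3.0000.
Prior odds = 0.4085/3.0000 = 0.1362, so P(C) = 0.1362/(1+0.1362) ≈ 0.12.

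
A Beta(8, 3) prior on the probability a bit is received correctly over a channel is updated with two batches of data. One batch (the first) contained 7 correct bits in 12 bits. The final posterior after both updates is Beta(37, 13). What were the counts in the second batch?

Sequential conjugate updates are equivalent to a single update on the pooled data, so total successes = posterior α − prior α and total failures = posterior β − prior β.
Total across both batches: 37−8=29 correct bits, 13−3=10 errors.
Subtract the first batch: 29−7=22 correct bits and 10−5=5 errors.

22 correct bits and 5 errors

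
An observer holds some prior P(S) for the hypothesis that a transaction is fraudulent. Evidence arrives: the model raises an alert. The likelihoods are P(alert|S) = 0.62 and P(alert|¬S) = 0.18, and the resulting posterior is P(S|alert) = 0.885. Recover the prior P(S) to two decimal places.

In odds form, posterior odds = prior odds × likelihood ratio, so prior odds = posterior odds ÷ LR.
Posterior odds = 0.885/(1−0.885) = 7.6957. LR = 0.62/0.18 = 3.4444.
Prior odds = 7.6957/3.4444 = 2.2343, so P(S) = 2.2343/(1+2.2343) ≈ 0.69.

P(S) = 0.69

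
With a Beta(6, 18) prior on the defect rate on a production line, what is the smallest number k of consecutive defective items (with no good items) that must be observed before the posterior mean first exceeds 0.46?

After k defective items and 0 good items the posterior is Beta(6+k, 18), with mean (6+k)/(6+18+k).
Set (6+k)/(24+k) > 0.46 and solve: k > (0.46·24 − 6)/(1 − 0.46) = 9.333.
The smallest integer exceeding 9.333 is 10.

k = 10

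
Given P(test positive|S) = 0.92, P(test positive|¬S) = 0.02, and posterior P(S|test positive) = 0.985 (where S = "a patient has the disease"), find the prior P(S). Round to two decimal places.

Bayes' rule in odds form gives O(S|E) = O(S)·[P(E|S)/P(E|¬S)], hence O(S) = O(S|E)/LR.
Posterior odds = 0.985/(1−0.985) = 65.6667. LR = 0.92/0.02 = 46.0000.
Prior odds = 65.6667/46.0000 = 1.4275, so P(S) = 1.4275/(1+1.4275) ≈ 0.59.

P(S) = 0.59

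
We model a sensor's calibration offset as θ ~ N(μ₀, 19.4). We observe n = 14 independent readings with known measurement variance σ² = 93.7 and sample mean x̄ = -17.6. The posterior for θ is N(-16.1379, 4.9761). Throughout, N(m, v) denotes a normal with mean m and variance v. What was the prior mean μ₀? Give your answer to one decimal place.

The posterior mean is a precision-weighted average: μ_n = (τ₀μ₀ + τ_data·x̄)/(τ₀+τ_data), with τ₀=1/σ₀² and τ_data=n/σ².
Here τ₀ = 1/19.4 = 0.051546 and τ_data = 14/93.7 = 0.149413, so τ_n = 0.200959.
Rearranging for μ₀: μ₀ = (μ_n·τ_n − τ_data·x̄)/τ₀ = (-16.1379·0.200959 − 0.149413·-17.6) / 0.051546 = -0.613387/0.051546 ≈ -11.9.

μ₀ = -11.9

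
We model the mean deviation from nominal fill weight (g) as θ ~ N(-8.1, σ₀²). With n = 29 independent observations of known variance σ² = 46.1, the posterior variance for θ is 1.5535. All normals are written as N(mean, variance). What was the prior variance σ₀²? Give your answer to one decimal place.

σ₀² = 68.3

Posterior precision equals prior precision plus data precision: 1/σ_n² = 1/σ₀² + n/σ².
So 1/σ₀² = 1/1.5535 − 29/46.1 = 0.643708 − 0.629067 = 0.014641.
Hence σ₀² = 1/0.014641 ≈ 68.3.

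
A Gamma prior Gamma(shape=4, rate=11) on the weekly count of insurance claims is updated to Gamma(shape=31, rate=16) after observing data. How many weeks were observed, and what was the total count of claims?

n = 5 weeks with total 27 claims

A Gamma(α, β) prior (rate parametrization) on a Poisson rate with n observations summing to S gives posterior Gamma(α+S, β+n).
Matching: Σxᵢ = 31 − 4 = 27 and n = 16 − 11 = 5.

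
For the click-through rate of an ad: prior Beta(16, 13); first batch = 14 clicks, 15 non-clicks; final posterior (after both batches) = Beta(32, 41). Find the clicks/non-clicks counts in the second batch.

Because Beta–binomial updating is additive in the counts, the combined data contributed (α_post−α_prior, β_post−β_prior) successes and failures.
Total across both batches: 32−16=16 clicks, 41−13=28 non-clicks.
Subtract the first batch: 16−14=2 clicks and 28−15=13 non-clicks.

2 clicks and 13 non-clicks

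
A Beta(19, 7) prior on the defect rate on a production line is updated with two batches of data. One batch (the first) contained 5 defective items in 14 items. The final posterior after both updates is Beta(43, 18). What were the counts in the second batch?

Sequential conjugate updates are equivalent to a single update on the pooled data, so total successes = posterior α − prior α and total failures = posterior β − prior β.
Total across both batches: 43−19=24 defective items, 18−7=11 good items.
Subtract the first batch: 24−5=19 defective items and 11−9=2 good items.

19 defective items and 2 good items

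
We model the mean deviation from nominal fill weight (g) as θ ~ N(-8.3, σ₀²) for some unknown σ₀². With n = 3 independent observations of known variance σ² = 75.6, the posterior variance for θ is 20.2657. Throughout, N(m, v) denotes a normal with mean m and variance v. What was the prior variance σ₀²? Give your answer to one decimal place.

Posterior precision equals prior precision plus data precision: 1/σ_n² = 1/σ₀² + n/σ².
So 1/σ₀² = 1/20.2657 − 3/75.6 = 0.049344 − 0.039683 = 0.009661.
Hence σ₀² = 1/0.009661 ≈ 103.5.

σ₀² = 103.5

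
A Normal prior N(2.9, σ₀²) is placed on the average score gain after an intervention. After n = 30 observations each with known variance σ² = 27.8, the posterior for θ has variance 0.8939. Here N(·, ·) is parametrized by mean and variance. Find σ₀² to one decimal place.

Posterior precision equals prior precision plus data precision: 1/σ_n² = 1/σ₀² + n/σ².
So 1/σ₀² = 1/0.8939 − 30/27.8 = 1.118693 − 1.079137 = 0.039556.
Hence σ₀² = 1/0.039556 ≈ 25.3.

σ₀² = 25.3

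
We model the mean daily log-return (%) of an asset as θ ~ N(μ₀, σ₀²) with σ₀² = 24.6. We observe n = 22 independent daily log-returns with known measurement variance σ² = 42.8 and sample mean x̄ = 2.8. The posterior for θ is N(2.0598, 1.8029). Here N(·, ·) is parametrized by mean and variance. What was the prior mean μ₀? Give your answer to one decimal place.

The posterior mean is a precision-weighted average: μ_n = (τ₀μ₀ + τ_data·x̄)/(τ₀+τ_data), with τ₀=1/σ₀² and τ_data=n/σ².
Here τ₀ = 1/24.6 = 0.040650 and τ_data = 22/42.8 = 0.514019, so τ_n = 0.554669.
Rearranging for μ₀: μ₀ = (μ_n·τ_n − τ_data·x̄)/τ₀ = (2.0598·0.554669 − 0.514019·2.8) / 0.040650 = -0.296746/0.040650 ≈ -7.3.

μ₀ = -7.3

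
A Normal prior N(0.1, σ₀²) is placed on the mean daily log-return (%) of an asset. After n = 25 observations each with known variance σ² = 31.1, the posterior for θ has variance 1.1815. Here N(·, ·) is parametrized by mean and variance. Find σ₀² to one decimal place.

For the Normal–Normal model with known σ², precisions add: τ_n = τ₀ + n/σ².
So 1/σ₀² = 1/1.1815 − 25/31.1 = 0.846382 − 0.803859 = 0.042523.
Hence σ₀² = 1/0.042523 ≈ 23.5.

σ₀² = 23.5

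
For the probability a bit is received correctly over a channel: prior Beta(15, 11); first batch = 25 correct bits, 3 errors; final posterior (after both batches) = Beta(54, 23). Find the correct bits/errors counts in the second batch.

14 correct bits and 9 errors

Sequential conjugate updates are equivalent to a single update on the pooled data, so total successes = posterior α − prior α and total failures = posterior β − prior β.
Total across both batches: 54−15=39 correct bits, 23−11=12 errors.
Subtract the first batch: 39−25=14 correct bits and 12−3=9 errors.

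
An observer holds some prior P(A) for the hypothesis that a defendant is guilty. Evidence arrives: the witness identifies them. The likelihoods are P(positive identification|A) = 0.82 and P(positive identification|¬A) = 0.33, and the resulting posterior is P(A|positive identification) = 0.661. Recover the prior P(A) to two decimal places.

P(A) = 0.44

In odds form, posterior odds = prior odds × likelihood ratio, so prior odds = posterior odds ÷ LR.
Posterior odds = 0.661/(1−0.661) = 1.9499. LR = 0.82/0.33 = 2.4848.
Prior odds = 1.9499/2.4848 = 0.7847, so P(A) = 0.7847/(1+0.7847) ≈ 0.44.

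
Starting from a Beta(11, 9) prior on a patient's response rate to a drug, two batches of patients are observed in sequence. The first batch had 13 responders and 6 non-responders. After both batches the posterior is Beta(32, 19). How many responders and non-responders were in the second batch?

8 responders and 4 non-responders

Because Beta–binomial updating is additive in the counts, the combined data contributed (α_post−α_prior, β_post−β_prior) successes and failures.
Total across both batches: 32−11=21 responders, 19−9=10 non-responders.
Subtract the first batch: 21−13=8 responders and 10−6=4 non-responders.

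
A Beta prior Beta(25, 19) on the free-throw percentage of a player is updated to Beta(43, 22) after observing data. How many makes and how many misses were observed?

18 makes and 3 misses

Under Beta–binomial conjugacy the posterior parameters are (a+s, b+f).
Match parameters: s=43−25=18, f=22−19=3.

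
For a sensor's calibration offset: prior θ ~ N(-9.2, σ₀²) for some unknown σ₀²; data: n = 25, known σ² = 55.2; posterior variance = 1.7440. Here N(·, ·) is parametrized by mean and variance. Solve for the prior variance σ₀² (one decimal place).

For the Normal–Normal model with known σ², precisions add: τ_n = τ₀ + n/σ².
So 1/σ₀² = 1/1.7440 − 25/55.2 = 0.573394 − 0.452899 = 0.120495.
Hence σ₀² = 1/0.120495 ≈ 8.3.

σ₀² = 8.3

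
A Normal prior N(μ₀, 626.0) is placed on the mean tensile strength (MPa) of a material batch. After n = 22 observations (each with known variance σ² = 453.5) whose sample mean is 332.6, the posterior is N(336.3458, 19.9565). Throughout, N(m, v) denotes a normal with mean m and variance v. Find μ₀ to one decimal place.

μ₀ = 450.1

The posterior mean is a precision-weighted average: μ_n = (τ₀μ₀ + τ_data·x̄)/(τ₀+τ_data), with τ₀=1/σ₀² and τ_data=n/σ².
Here τ₀ = 1/626.0 = 0.001597 and τ_data = 22/453.5 = 0.048512, so τ_n = 0.050109.
Rearranging for μ₀: μ₀ = (μ_n·τ_n − τ_data·x̄)/τ₀ = (336.3458·0.050109 − 0.048512·332.6) / 0.001597 = 0.718860/0.001597 ≈ 450.1.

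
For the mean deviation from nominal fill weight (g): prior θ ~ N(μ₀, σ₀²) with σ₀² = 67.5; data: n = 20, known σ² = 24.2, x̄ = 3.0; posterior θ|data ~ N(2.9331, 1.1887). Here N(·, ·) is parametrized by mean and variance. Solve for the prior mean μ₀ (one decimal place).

μ₀ = -0.8

The posterior mean is a precision-weighted average: μ_n = (τ₀μ₀ + τ_data·x̄)/(τ₀+τ_data), with τ₀=1/σ₀² and τ_data=n/σ².
Here τ₀ = 1/67.5 = 0.014815 and τ_data = 20/24.2 = 0.826446, so τ_n = 0.841261.
Rearranging for μ₀: μ₀ = (μ_n·τ_n − τ_data·x̄)/τ₀ = (2.9331·0.841261 − 0.826446·3.0) / 0.014815 = -0.011835/0.014815 ≈ -0.8.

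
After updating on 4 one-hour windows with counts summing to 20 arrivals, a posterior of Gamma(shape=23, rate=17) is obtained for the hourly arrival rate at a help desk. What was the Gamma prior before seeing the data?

Gamma–Poisson conjugacy: posterior shape = α + Σxᵢ, posterior rate = β + n.
So α = 23 − 20 = 3 and β = 17 − 4 = 13.

Gamma(shape=3, rate=13)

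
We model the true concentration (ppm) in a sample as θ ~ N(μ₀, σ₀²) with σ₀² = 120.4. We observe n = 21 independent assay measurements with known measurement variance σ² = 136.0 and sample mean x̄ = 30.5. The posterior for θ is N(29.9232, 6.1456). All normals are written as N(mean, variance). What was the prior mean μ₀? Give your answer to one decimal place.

The posterior mean is a precision-weighted average: μ_n = (τ₀μ₀ + τ_data·x̄)/(τ₀+τ_data), with τ₀=1/σ₀² and τ_data=n/σ².
Here τ₀ = 1/120.4 = 0.008306 and τ_data = 21/136.0 = 0.154412, so τ_n = 0.162718.
Rearranging for μ₀: μ₀ = (μ_n·τ_n − τ_data·x̄)/τ₀ = (29.9232·0.162718 − 0.154412·30.5) / 0.008306 = 0.159477/0.008306 ≈ 19.2.

μ₀ = 19.2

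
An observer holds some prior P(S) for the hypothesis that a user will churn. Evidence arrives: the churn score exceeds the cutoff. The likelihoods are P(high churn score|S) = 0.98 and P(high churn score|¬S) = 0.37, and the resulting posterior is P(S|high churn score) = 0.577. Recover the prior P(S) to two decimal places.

P(S) = 0.34

In odds form, posterior odds = prior odds × likelihood ratio, so prior odds = posterior odds ÷ LR.
Posterior odds = 0.577/(1−0.577) = 1.3641. LR = 0.98/0.37 = 2.6486.
Prior odds = 1.3641/2.6486 = 0.5150, so P(S) = 0.5150/(1+0.5150) ≈ 0.34.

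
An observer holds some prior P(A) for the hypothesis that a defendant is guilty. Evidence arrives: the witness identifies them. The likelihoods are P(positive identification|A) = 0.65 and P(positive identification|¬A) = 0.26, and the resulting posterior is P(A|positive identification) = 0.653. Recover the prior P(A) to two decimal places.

P(A) = 0.43

Bayes' rule in odds form gives O(A|E) = O(A)·[P(E|A)/P(E|¬A)], hence O(A) = O(A|E)/LR.
Posterior odds = 0.653/(1−0.653) = 1.8818. LR = 0.65/0.26 = 2.5000.
Prior odds = 1.8818/2.5000 = 0.7527, so P(A) = 0.7527/(1+0.7527) ≈ 0.43.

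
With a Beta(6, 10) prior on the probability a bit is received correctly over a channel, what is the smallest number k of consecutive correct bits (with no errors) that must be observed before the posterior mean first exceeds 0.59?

After k correct bits and 0 errors the posterior is Beta(6+k, 10), with mean (6+k)/(6+10+k).
Set (6+k)/(16+k) > 0.59 and solve: k > (0.59·16 − 6)/(1 − 0.59) = 8.390.
The smallest integer exceeding 8.390 is 9.

k = 9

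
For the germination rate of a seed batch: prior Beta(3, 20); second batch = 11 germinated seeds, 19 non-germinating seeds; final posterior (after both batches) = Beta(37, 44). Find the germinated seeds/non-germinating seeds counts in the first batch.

Sequential conjugate updates are equivalent to a single update on the pooled data, so total successes = posterior α − prior α and total failures = posterior β − prior β.
Total across both batches: 37−3=34 germinated seeds, 44−20=24 non-germinating seeds.
Subtract the second batch: 34−11=23 germinated seeds and 24−19=5 non-germinating seeds.

23 germinated seeds and 5 non-germinating seeds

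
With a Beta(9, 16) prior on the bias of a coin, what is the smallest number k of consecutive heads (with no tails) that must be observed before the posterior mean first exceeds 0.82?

k = 64

After k heads and 0 tails the posterior is Beta(9+k, 16), with mean (9+k)/(9+16+k).
Set (9+k)/(25+k) > 0.82 and solve: k > (0.82·25 − 9)/(1 − 0.82) = 63.889.
The smallest integer exceeding 63.889 is 64.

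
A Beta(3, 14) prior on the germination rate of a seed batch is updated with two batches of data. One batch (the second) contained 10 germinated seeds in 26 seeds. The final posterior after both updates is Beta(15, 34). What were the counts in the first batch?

2 germinated seeds and 4 non-germinating seeds

Because Beta–binomial updating is additive in the counts, the combined data contributed (α_post−α_prior, β_post−β_prior) successes and failures.
Total across both batches: 15−3=12 germinated seeds, 34−14=20 non-germinating seeds.
Subtract the second batch: 12−10=2 germinated seeds and 20−16=4 non-germinating seeds.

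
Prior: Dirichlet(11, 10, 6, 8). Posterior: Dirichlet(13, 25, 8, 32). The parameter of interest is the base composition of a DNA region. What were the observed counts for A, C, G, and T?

counts (2, 15, 2, 24)

For a Dirichlet(α) prior with multinomial counts c, the posterior is Dirichlet(α + c) componentwise.
Counts are posterior − prior componentwise: 13−11=2, 25−10=15, 8−6=2, 32−8=24.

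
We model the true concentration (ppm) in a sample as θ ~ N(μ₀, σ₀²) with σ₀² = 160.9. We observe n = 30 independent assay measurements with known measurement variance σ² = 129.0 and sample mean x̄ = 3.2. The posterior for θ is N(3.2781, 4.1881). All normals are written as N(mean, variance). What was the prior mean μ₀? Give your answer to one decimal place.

μ₀ = 6.2

The posterior mean is a precision-weighted average: μ_n = (τ₀μ₀ + τ_data·x̄)/(τ₀+τ_data), with τ₀=1/σ₀² and τ_data=n/σ².
Here τ₀ = 1/160.9 = 0.006215 and τ_data = 30/129.0 = 0.232558, so τ_n = 0.238773.
Rearranging for μ₀: μ₀ = (μ_n·τ_n − τ_data·x̄)/τ₀ = (3.2781·0.238773 − 0.232558·3.2) / 0.006215 = 0.038536/0.006215 ≈ 6.2.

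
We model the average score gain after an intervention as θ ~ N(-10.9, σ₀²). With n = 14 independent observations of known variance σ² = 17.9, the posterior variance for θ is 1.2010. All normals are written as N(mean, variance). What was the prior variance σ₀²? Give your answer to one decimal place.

σ₀² = 19.8

For the Normal–Normal model with known σ², precisions add: τ_n = τ₀ + n/σ².
So 1/σ₀² = 1/1.2010 − 14/17.9 = 0.832639 − 0.782123 = 0.050516.
Hence σ₀² = 1/0.050516 ≈ 19.8.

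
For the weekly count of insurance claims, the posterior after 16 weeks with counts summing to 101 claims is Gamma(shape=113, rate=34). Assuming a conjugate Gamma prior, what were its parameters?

Gamma–Poisson conjugacy: posterior shape = α + Σxᵢ, posterior rate = β + n.
So α = 113 − 101 = 12 and β = 34 − 16 = 18.

Gamma(shape=12, rate=18)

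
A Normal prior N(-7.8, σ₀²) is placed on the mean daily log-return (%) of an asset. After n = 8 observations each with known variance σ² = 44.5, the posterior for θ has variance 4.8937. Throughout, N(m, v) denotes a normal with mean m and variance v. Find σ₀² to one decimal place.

σ₀² = 40.7

For the Normal–Normal model with known σ², precisions add: τ_n = τ₀ + n/σ².
So 1/σ₀² = 1/4.8937 − 8/44.5 = 0.204344 − 0.179775 = 0.024569.
Hence σ₀² = 1/0.024569 ≈ 40.7.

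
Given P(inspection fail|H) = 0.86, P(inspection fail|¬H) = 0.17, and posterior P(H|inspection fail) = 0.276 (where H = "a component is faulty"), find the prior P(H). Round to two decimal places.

Bayes' rule in odds form gives O(H|E) = O(H)·[P(E|H)/P(E|¬H)], hence O(H) = O(H|E)/LR.
Posterior odds = 0.276/(1−0.276) = 0.3812. LR = 0.86/0.17 = 5.0588.
Prior odds = 0.3812/5.0588 = 0.0754, so P(H) = 0.0754/(1+0.0754) ≈ 0.07.

P(H) = 0.07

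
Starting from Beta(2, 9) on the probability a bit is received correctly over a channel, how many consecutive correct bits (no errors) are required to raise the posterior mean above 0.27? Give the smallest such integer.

After k correct bits and 0 errors the posterior is Beta(2+k, 9), with mean (2+k)/(2+9+k).
Set (2+k)/(11+k) > 0.27 and solve: k > (0.27·11 − 2)/(1 − 0.27) = 1.329.
The smallest integer exceeding 1.329 is 2.

k = 2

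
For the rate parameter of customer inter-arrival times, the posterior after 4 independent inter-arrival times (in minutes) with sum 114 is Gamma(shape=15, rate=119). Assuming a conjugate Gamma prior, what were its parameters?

Gamma(shape=11, rate=5)

Gamma–exponential conjugacy: posterior shape = α + n, posterior rate = β + Σtᵢ.
So α = 15 − 4 = 11 and β = 119 − 114 = 5.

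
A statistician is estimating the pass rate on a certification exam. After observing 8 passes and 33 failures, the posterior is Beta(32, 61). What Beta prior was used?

Beta(24, 28)

Under Beta–binomial conjugacy the posterior parameters are (α+s, β+f).
So α = 32 − 8 = 24 and β = 61 − 33 = 28.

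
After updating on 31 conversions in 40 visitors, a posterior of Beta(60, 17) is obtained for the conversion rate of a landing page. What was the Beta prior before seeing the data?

Beta(29, 8)

A Beta(α, β) prior with s successes and f failures in binomial data gives a Beta(α+s, β+f) posterior.
Subtract the data counts: 60−31=29, 17−9=8.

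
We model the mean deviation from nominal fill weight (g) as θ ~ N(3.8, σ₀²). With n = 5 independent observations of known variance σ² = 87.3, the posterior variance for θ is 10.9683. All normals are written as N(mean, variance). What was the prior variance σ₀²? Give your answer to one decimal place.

σ₀² = 29.5

For the Normal–Normal model with known σ², precisions add: τ_n = τ₀ + n/σ².
So 1/σ₀² = 1/10.9683 − 5/87.3 = 0.091172 − 0.057274 = 0.033898.
Hence σ₀² = 1/0.033898 ≈ 29.5.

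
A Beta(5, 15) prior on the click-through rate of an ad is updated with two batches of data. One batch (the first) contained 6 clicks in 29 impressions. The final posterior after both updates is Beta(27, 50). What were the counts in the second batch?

16 clicks and 12 non-clicks

Because Beta–binomial updating is additive in the counts, the combined data contributed (α_post−α_prior, β_post−β_prior) successes and failures.
Total across both batches: 27−5=22 clicks, 50−15=35 non-clicks.
Subtract the first batch: 22−6=16 clicks and 35−23=12 non-clicks.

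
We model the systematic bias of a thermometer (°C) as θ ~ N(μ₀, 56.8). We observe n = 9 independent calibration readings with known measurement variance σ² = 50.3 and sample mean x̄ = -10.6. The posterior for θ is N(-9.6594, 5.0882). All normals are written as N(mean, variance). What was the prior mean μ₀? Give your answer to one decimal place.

μ₀ = -0.1

The posterior mean is a precision-weighted average: μ_n = (τ₀μ₀ + τ_data·x̄)/(τ₀+τ_data), with τ₀=1/σ₀² and τ_data=n/σ².
Here τ₀ = 1/56.8 = 0.017606 and τ_data = 9/50.3 = 0.178926, so τ_n = 0.196532.
Rearranging for μ₀: μ₀ = (μ_n·τ_n − τ_data·x̄)/τ₀ = (-9.6594·0.196532 − 0.178926·-10.6) / 0.017606 = -0.001766/0.017606 ≈ -0.1.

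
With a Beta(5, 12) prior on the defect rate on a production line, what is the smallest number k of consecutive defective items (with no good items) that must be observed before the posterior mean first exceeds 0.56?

After k defective items and 0 good items the posterior is Beta(5+k, 12), with mean (5+k)/(5+12+k).
Set (5+k)/(17+k) > 0.56 and solve: k > (0.56·17 − 5)/(1 − 0.56) = 10.273.
The smallest integer exceeding 10.273 is 11, and checking k=11: (16)/(28) = 0.5714 > 0.56.

k = 11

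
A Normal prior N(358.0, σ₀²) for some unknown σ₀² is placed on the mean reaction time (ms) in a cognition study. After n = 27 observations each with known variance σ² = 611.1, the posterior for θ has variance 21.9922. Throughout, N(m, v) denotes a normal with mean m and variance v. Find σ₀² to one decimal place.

σ₀² = 776.4

Posterior precision equals prior precision plus data precision: 1/σ_n² = 1/σ₀² + n/σ².
So 1/σ₀² = 1/21.9922 − 27/611.1 = 0.045471 − 0.044183 = 0.001288.
Hence σ₀² = 1/0.001288 ≈ 776.4.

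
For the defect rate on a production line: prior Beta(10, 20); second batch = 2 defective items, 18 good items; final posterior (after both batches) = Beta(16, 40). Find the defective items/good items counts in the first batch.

Because Beta–binomial updating is additive in the counts, the combined data contributed (α_post−α_prior, β_post−β_prior) successes and failures.
Total across both batches: 16−10=6 defective items, 40−20=20 good items.
Subtract the second batch: 6−2=4 defective items and 20−18=2 good items.

4 defective items and 2 good items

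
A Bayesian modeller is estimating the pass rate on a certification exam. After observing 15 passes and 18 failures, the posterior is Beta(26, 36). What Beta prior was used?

Beta(11, 18)

Beta is conjugate to the binomial likelihood: posterior = Beta(α+s, β+f).
So α = 26 − 15 = 11 and β = 36 − 18 = 18.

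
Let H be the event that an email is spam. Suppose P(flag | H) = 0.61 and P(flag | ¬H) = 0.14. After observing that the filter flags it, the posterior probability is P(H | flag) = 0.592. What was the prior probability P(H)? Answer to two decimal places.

P(H) = 0.25

In odds form, posterior odds = prior odds × likelihood ratio, so prior odds = posterior odds ÷ LR.
Posterior odds = 0.592/(1−0.592) = 1.4510. LR = 0.61/0.14 = 4.3571.
Prior odds = 1.4510/4.3571 = 0.3330, so P(H) = 0.3330/(1+0.3330) ≈ 0.25.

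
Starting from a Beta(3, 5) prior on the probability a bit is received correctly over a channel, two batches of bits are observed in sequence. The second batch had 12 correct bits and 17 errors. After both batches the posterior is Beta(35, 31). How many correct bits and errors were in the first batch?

20 correct bits and 9 errors

Sequential conjugate updates are equivalent to a single update on the pooled data, so total successes = posterior α − prior α and total failures = posterior β − prior β.
Total across both batches: 35−3=32 correct bits, 31−5=26 errors.
Subtract the second batch: 32−12=20 correct bits and 26−17=9 errors.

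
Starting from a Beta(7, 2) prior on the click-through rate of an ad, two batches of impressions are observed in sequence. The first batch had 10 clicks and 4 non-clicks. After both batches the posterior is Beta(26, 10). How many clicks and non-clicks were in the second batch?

Because Beta–binomial updating is additive in the counts, the combined data contributed (α_post−α_prior, β_post−β_prior) successes and failures.
Total across both batches: 26−7=19 clicks, 10−2=8 non-clicks.
Subtract the first batch: 19−10=9 clicks and 8−4=4 non-clicks.

9 clicks and 4 non-clicks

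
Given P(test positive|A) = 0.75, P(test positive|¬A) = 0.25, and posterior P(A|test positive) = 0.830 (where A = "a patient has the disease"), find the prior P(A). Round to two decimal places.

P(A) = 0.62

In odds form, posterior odds = prior odds × likelihood ratio, so prior odds = posterior odds ÷ LR.
Posterior odds = 0.830/(1−0.830) = 4.8824. LR = 0.75/0.25 = 3.0000.
Prior odds = 4.8824/3.0000 = 1.6275, so P(A) = 1.6275/(1+1.6275) ≈ 0.62.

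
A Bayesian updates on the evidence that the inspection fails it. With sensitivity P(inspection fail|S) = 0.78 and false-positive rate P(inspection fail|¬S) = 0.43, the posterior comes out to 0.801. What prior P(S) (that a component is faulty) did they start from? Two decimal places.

Bayes' rule in odds form gives O(S|E) = O(S)·[P(E|S)/P(E|¬S)], hence O(S) = O(S|E)/LR.
Posterior odds = 0.801/(1−0.801) = 4.0251. LR = 0.78/0.43 = 1.8140.
Prior odds = 4.0251/1.8140 = 2.2189, so P(S) = 2.2189/(1+2.2189) ≈ 0.69.

P(S) = 0.69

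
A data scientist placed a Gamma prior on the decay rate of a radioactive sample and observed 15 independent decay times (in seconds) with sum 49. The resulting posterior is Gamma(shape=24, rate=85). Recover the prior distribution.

Gamma(shape=9, rate=36)

Gamma–exponential conjugacy: posterior shape = α + n, posterior rate = β + Σtᵢ.
So α = 24 − 15 = 9 and β = 85 − 49 = 36.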